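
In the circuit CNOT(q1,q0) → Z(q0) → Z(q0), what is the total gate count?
3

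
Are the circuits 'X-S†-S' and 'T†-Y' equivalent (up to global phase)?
No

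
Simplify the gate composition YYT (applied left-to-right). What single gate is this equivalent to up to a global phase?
T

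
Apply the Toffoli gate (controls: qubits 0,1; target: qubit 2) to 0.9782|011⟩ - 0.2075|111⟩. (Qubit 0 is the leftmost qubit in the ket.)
0.9782|011⟩ - 0.2075|110⟩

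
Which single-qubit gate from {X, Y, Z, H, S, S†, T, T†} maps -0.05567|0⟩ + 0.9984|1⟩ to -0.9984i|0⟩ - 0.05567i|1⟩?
Y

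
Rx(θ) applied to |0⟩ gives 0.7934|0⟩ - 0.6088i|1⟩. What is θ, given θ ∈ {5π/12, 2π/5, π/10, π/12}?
5π/12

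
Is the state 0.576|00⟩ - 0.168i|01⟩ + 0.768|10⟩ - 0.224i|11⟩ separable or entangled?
Separable

Writing the state as a|00⟩ + b|01⟩ + c|10⟩ + d|11⟩, it is a product state iff ad − bc = 0.
Here (a, b, c, d) = (0.576, -0.168i, 0.768, -0.224i): ad − bc = (0.576)(-0.224i) − (-0.168i)(0.768) = 0, so the state is separable.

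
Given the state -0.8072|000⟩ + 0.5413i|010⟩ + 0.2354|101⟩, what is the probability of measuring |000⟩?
0.6516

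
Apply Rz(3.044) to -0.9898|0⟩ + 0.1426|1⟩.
(-0.04828 + 0.9886i)|0⟩ + (0.006956 + 0.1424i)|1⟩

Rz(3.044) = [[e^(−iθ/2), 0], [0, e^(iθ/2)]] with e^(±iθ/2) = cos(θ/2) ± i·sin(θ/2); θ = 3.044, cos(θ/2) ≈ 0.048777, sin(θ/2) ≈ 0.99881.
With a = amp(|0⟩) = -0.9898 and b = amp(|1⟩) = 0.1426:
new amp(|0⟩) = (0.048777 - 0.99881i)·a = (-0.04828 + 0.9886i)
new amp(|1⟩) = (0.048777 + 0.99881i)·b = (0.006956 + 0.1424i)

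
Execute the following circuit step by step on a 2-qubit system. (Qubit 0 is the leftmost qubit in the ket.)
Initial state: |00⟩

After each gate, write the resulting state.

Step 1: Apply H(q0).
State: 1/√2|00⟩ + 1/√2|10⟩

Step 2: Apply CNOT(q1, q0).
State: 1/√2|00⟩ + 1/√2|10⟩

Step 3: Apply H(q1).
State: 1/2|00⟩ + 1/2|01⟩ + 1/2|10⟩ + 1/2|11⟩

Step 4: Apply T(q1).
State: 1/2|00⟩ + (1/√8 + (1/√8)i)|01⟩ + 1/2|10⟩ + (1/√8 + (1/√8)i)|11⟩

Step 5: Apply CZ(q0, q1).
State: 1/2|00⟩ + (1/√8 + (1/√8)i)|01⟩ + 1/2|10⟩ + (-1/√8 - (1/√8)i)|11⟩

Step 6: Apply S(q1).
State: 1/2|00⟩ + (-1/√8 + (1/√8)i)|01⟩ + 1/2|10⟩ + (1/√8 - (1/√8)i)|11⟩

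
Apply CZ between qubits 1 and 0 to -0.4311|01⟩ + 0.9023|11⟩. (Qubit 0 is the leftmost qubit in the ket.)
-0.4311|01⟩ - 0.9023|11⟩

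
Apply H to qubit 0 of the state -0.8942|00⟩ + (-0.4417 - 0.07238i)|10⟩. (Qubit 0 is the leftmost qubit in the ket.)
(-0.9446 - 0.05118i)|00⟩ + (-0.32 + 0.05118i)|10⟩

H on qubit 0 mixes each pair of kets that differ only in qubit 0: amplitudes (a, b) of (|…0…⟩, |…1…⟩) become ((a + b)/√2, (a − b)/√2). Kets absent from the input have amplitude 0.
(|00⟩, |10⟩): (a, b) = (-0.8942, (-0.4417 - 0.07238i)) → ((-0.9446 - 0.05118i), (-0.32 + 0.05118i))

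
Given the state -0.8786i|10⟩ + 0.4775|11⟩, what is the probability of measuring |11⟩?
0.228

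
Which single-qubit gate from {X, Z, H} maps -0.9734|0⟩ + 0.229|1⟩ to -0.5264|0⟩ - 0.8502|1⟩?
H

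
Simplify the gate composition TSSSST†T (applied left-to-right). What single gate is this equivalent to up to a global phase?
T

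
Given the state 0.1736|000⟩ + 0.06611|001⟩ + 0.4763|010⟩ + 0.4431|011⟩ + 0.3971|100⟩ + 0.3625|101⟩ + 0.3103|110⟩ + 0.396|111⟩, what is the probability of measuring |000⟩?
0.03014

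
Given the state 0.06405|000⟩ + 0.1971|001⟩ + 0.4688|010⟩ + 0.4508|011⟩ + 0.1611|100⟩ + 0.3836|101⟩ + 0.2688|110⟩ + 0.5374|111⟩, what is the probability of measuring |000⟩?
0.004102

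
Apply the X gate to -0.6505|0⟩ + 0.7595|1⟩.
0.7595|0⟩ - 0.6505|1⟩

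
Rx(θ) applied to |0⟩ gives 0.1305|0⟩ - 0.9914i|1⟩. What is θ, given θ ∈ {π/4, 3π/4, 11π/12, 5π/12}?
11π/12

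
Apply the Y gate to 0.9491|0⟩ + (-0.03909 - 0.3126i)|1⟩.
(-0.3126 + 0.03909i)|0⟩ + 0.9491i|1⟩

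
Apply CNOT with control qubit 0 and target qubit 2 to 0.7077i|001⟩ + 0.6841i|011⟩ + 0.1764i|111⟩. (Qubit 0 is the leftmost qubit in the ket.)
0.7077i|001⟩ + 0.6841i|011⟩ + 0.1764i|110⟩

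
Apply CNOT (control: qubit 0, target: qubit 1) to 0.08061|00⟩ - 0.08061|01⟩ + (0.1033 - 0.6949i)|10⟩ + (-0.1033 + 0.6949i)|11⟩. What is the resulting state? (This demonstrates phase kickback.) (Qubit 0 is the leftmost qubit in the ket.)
0.08061|00⟩ - 0.08061|01⟩ + (-0.1033 + 0.6949i)|10⟩ + (0.1033 - 0.6949i)|11⟩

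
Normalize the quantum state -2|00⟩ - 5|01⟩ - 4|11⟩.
-0.2981|00⟩ - 0.7454|01⟩ - 0.5963|11⟩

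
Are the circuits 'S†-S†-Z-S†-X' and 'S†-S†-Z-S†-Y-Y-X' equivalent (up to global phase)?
Yes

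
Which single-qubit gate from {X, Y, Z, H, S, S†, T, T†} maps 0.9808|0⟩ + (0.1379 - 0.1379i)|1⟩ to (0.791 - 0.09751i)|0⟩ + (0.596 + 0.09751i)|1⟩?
H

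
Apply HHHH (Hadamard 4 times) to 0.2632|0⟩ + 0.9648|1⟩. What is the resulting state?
0.2632|0⟩ + 0.9648|1⟩

H² = I, so an even number of Hadamards cancels: H^4 = I and the state is unchanged.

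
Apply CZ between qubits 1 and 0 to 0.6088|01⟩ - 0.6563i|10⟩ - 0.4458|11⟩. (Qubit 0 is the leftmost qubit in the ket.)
0.6088|01⟩ - 0.6563i|10⟩ + 0.4458|11⟩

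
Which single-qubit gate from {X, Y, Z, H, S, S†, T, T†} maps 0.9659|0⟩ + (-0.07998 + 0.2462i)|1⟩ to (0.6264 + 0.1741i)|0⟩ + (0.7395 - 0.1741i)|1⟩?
H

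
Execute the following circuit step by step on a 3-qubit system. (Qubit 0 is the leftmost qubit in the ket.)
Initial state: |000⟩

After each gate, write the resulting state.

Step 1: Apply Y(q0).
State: i|100⟩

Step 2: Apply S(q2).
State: i|100⟩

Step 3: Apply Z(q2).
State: i|100⟩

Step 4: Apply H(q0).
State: (1/√2)i|000⟩ - (1/√2)i|100⟩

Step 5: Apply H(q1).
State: (1/2)i|000⟩ + (1/2)i|010⟩ - (1/2)i|100⟩ - (1/2)i|110⟩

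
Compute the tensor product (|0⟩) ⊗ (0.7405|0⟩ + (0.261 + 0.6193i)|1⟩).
0.7405|00⟩ + (0.261 + 0.6193i)|01⟩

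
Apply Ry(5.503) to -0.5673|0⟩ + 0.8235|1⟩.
0.2115|0⟩ - 0.9774|1⟩

Ry(5.503) = [[cos(θ/2), −sin(θ/2)], [sin(θ/2), cos(θ/2)]]; θ = 5.503, cos(θ/2) ≈ -0.924874, sin(θ/2) ≈ 0.380274.
With a = amp(|0⟩) = -0.5673 and b = amp(|1⟩) = 0.8235:
new amp(|0⟩) = (-0.924874)·a + (-0.380274)·b = 0.2115
new amp(|1⟩) = (0.380274)·a + (-0.924874)·b = -0.9774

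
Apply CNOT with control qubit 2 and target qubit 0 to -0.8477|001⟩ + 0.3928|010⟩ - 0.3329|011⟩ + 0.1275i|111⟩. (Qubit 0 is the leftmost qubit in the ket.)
0.3928|010⟩ + 0.1275i|011⟩ - 0.8477|101⟩ - 0.3329|111⟩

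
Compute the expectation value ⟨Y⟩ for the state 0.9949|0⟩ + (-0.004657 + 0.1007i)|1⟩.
0.2004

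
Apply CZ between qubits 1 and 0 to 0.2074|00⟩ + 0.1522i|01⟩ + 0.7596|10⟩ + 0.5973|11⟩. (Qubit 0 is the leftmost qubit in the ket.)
0.2074|00⟩ + 0.1522i|01⟩ + 0.7596|10⟩ - 0.5973|11⟩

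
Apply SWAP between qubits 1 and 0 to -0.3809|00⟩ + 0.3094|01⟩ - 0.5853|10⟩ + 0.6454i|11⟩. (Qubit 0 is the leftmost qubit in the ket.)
-0.3809|00⟩ - 0.5853|01⟩ + 0.3094|10⟩ + 0.6454i|11⟩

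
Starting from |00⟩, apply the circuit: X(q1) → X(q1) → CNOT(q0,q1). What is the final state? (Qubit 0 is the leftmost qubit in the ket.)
|00⟩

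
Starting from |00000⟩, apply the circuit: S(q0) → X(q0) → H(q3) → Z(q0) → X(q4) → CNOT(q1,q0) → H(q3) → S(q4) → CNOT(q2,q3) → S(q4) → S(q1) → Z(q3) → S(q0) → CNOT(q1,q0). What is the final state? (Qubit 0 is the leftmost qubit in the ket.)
i|10001⟩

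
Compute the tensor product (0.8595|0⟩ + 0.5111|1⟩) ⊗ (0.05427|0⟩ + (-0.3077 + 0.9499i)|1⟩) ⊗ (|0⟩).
0.04665|000⟩ + (-0.2645 + 0.8164i)|010⟩ + 0.02774|100⟩ + (-0.1573 + 0.4855i)|110⟩

amp(|b₁b₂…⟩) = product of the factor amplitudes for bits b₁, b₂, …; only kets whose every factor amplitude is nonzero survive.
|000⟩: (0.8595)(0.05427)(1) = 0.04665
|010⟩: (0.8595)(-0.3077 + 0.9499i)(1) = (-0.2645 + 0.8164i)
|100⟩: (0.5111)(0.05427)(1) = 0.02774
|110⟩: (0.5111)(-0.3077 + 0.9499i)(1) = (-0.1573 + 0.4855i)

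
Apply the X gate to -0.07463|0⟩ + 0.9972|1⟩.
0.9972|0⟩ - 0.07463|1⟩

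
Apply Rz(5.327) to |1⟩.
(-0.8879 + 0.4601i)|1⟩

Rz(5.327) = [[e^(−iθ/2), 0], [0, e^(iθ/2)]] with e^(±iθ/2) = cos(θ/2) ± i·sin(θ/2); θ = 5.327, cos(θ/2) ≈ -0.887874, sin(θ/2) ≈ 0.460087.
With a = amp(|0⟩) = 0 and b = amp(|1⟩) = 1:
new amp(|0⟩) = (-0.887874 - 0.460087i)·a = 0
new amp(|1⟩) = (-0.887874 + 0.460087i)·b = (-0.8879 + 0.4601i)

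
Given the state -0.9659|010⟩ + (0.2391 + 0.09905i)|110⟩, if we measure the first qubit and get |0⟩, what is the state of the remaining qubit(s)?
-|10⟩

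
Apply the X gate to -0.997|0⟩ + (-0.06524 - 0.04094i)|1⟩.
(-0.06524 - 0.04094i)|0⟩ - 0.997|1⟩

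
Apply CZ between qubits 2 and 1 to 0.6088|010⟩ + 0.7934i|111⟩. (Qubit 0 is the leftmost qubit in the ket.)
0.6088|010⟩ - 0.7934i|111⟩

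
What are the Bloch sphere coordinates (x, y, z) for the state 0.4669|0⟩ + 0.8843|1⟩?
(0.8258, 0, -0.564)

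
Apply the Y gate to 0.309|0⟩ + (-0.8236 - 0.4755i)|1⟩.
(-0.4755 + 0.8236i)|0⟩ + 0.309i|1⟩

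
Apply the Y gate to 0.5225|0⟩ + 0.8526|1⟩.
-0.8526i|0⟩ + 0.5225i|1⟩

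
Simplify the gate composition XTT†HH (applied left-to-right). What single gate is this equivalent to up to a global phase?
X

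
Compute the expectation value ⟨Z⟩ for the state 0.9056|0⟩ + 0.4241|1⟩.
0.6403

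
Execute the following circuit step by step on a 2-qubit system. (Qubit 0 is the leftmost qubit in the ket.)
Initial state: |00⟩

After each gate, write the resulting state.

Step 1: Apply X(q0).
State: |10⟩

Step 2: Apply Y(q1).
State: i|11⟩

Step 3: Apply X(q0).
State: i|01⟩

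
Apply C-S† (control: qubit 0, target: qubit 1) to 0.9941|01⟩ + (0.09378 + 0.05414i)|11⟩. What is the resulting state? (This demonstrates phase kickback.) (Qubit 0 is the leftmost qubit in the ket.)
0.9941|01⟩ + (0.05414 - 0.09378i)|11⟩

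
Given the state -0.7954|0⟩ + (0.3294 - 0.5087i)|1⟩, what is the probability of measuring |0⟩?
0.6327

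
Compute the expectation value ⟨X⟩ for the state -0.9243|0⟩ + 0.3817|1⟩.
-0.7056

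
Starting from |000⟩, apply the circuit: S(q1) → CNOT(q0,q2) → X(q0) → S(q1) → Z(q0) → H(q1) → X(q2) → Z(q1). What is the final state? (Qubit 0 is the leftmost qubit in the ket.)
-1/√2|101⟩ + 1/√2|111⟩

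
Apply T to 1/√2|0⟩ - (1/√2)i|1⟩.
1/√2|0⟩ + (1/2 - (1/2)i)|1⟩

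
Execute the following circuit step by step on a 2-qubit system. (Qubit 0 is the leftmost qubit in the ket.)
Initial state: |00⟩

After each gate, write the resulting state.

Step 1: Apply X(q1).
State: |01⟩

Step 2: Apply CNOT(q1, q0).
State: |11⟩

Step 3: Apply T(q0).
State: (1/√2 + (1/√2)i)|11⟩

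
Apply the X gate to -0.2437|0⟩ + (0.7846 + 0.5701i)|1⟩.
(0.7846 + 0.5701i)|0⟩ - 0.2437|1⟩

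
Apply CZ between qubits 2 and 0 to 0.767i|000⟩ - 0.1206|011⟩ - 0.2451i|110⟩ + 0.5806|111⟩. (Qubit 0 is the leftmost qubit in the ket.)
0.767i|000⟩ - 0.1206|011⟩ - 0.2451i|110⟩ - 0.5806|111⟩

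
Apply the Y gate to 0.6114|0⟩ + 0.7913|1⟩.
-0.7913i|0⟩ + 0.6114i|1⟩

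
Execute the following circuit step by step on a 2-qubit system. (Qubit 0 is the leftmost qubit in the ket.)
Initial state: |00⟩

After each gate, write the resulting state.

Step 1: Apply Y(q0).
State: i|10⟩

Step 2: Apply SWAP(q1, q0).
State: i|01⟩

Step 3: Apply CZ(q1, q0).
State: i|01⟩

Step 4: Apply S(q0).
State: i|01⟩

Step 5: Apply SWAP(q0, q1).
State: i|10⟩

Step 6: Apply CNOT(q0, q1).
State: i|11⟩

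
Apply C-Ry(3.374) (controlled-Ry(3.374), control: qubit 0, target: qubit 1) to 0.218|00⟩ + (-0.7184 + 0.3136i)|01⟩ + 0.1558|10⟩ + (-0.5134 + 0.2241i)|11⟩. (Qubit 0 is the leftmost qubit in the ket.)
0.218|00⟩ + (-0.7184 + 0.3136i)|01⟩ + (0.4919 - 0.2226i)|10⟩ + (0.2143 - 0.02598i)|11⟩

C-Ry(3.374) leaves the control-|0⟩ kets |00⟩, |01⟩ unchanged and applies Ry(3.374) to qubit 1 on the control-|1⟩ pair (|10⟩, |11⟩).
Ry(3.374) = [[cos(θ/2), −sin(θ/2)], [sin(θ/2), cos(θ/2)]]; θ = 3.374, cos(θ/2) ≈ -0.115942, sin(θ/2) ≈ 0.993256.
With a = amp(|10⟩) = 0.1558 and b = amp(|11⟩) = (-0.5134 + 0.2241i):
new amp(|10⟩) = (-0.115942)·a + (-0.993256)·b = (0.4919 - 0.2226i)
new amp(|11⟩) = (0.993256)·a + (-0.115942)·b = (0.2143 - 0.02598i)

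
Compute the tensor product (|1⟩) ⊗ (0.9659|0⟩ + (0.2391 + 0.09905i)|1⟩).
0.9659|10⟩ + (0.2391 + 0.09905i)|11⟩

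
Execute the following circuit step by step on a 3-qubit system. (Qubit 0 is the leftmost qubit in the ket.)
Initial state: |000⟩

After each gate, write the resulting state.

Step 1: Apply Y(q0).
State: i|100⟩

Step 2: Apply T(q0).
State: (-1/√2 + (1/√2)i)|100⟩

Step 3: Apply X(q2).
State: (-1/√2 + (1/√2)i)|101⟩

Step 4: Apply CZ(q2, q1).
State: (-1/√2 + (1/√2)i)|101⟩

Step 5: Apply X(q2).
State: (-1/√2 + (1/√2)i)|100⟩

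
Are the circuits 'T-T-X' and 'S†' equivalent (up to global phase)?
No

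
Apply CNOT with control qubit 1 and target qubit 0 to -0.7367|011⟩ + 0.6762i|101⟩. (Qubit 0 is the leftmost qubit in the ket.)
0.6762i|101⟩ - 0.7367|111⟩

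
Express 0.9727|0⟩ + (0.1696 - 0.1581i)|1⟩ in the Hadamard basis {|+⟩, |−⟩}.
(0.8077 - 0.1118i)|+⟩ + (0.5679 + 0.1118i)|−⟩

With |ψ⟩ = α|0⟩ + β|1⟩, the Hadamard-basis coefficients are ⟨+|ψ⟩ = (α + β)/√2 and ⟨−|ψ⟩ = (α − β)/√2.
Here α = 0.9727, β = (0.1696 - 0.1581i): (α + β)/√2 = (0.8077 - 0.1118i), (α − β)/√2 = (0.5679 + 0.1118i).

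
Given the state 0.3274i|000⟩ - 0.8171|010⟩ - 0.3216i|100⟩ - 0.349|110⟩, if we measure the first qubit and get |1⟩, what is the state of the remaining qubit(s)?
-0.6776i|00⟩ - 0.7354|10⟩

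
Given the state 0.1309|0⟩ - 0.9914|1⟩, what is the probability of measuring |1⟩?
0.9829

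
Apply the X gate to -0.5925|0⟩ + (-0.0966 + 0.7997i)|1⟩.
(-0.0966 + 0.7997i)|0⟩ - 0.5925|1⟩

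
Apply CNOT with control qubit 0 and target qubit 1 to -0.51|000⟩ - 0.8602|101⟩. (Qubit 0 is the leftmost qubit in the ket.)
-0.51|000⟩ - 0.8602|111⟩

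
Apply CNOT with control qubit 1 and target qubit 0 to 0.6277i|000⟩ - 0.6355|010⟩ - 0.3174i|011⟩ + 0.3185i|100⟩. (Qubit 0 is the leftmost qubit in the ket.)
0.6277i|000⟩ + 0.3185i|100⟩ - 0.6355|110⟩ - 0.3174i|111⟩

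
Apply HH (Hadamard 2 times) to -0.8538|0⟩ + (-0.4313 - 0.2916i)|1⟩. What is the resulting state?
-0.8538|0⟩ + (-0.4313 - 0.2916i)|1⟩

H² = I, so an even number of Hadamards cancels: H^2 = I and the state is unchanged.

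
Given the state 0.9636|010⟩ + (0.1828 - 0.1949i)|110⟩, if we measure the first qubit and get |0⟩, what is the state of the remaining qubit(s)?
|10⟩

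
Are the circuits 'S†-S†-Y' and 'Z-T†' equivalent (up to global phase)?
No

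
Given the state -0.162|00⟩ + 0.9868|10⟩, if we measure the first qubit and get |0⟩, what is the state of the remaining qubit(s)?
-|0⟩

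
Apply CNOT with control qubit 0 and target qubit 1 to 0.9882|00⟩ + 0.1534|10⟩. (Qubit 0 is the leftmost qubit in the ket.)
0.9882|00⟩ + 0.1534|11⟩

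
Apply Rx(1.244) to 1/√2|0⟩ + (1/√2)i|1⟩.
0.9867|0⟩ + 0.1627i|1⟩

Rx(1.244) = [[cos(θ/2), −i·sin(θ/2)], [−i·sin(θ/2), cos(θ/2)]]; θ = 1.244, cos(θ/2) ≈ 0.812715, sin(θ/2) ≈ 0.582662.
With a = amp(|0⟩) = 1/√2 and b = amp(|1⟩) = (1/√2)i:
new amp(|0⟩) = (0.812715)·a + (-0.582662i)·b = 0.9867
new amp(|1⟩) = (-0.582662i)·a + (0.812715)·b = 0.1627i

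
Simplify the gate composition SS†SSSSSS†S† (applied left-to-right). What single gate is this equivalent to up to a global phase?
S†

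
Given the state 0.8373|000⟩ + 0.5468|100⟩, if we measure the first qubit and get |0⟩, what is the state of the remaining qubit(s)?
|00⟩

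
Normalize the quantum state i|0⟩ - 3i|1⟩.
0.3162i|0⟩ - 0.9487i|1⟩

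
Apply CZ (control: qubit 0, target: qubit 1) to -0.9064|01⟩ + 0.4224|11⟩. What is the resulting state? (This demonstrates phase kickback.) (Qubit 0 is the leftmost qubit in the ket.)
-0.9064|01⟩ - 0.4224|11⟩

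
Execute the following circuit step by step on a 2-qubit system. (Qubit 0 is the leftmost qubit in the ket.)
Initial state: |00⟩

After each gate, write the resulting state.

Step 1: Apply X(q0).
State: |10⟩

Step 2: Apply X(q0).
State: |00⟩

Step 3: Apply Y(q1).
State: i|01⟩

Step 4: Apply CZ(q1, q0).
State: i|01⟩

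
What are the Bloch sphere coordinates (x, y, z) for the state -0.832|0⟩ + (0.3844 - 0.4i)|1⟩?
(-0.6396, 0.6656, 0.3845)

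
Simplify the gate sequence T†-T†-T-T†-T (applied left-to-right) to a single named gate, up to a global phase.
T†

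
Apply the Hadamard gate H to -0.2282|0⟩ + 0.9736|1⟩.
0.5271|0⟩ - 0.8498|1⟩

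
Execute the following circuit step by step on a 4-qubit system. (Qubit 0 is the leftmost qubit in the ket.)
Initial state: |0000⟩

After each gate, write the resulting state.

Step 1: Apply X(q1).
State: |0100⟩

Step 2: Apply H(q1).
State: 1/√2|0000⟩ - 1/√2|0100⟩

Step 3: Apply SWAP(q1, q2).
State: 1/√2|0000⟩ - 1/√2|0010⟩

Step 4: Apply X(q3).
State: 1/√2|0001⟩ - 1/√2|0011⟩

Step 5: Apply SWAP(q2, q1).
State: 1/√2|0001⟩ - 1/√2|0101⟩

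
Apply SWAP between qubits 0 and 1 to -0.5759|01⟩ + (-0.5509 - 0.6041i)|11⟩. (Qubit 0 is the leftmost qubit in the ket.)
-0.5759|10⟩ + (-0.5509 - 0.6041i)|11⟩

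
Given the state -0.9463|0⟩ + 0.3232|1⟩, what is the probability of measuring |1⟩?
0.1045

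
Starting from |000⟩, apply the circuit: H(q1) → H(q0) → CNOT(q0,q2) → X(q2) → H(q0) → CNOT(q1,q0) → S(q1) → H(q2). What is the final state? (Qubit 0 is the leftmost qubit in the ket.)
1/2|000⟩ - (1/2)i|011⟩ - 1/2|101⟩ + (1/2)i|110⟩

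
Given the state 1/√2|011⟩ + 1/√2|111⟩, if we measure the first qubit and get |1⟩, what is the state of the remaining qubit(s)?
|11⟩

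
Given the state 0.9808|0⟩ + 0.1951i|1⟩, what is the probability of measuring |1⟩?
0.03806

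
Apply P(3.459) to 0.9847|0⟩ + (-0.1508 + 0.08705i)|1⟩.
0.9847|0⟩ + (0.1704 - 0.03564i)|1⟩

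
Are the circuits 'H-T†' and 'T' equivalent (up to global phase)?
No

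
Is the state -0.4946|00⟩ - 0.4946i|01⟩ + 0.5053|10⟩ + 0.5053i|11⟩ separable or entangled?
Separable

Writing the state as a|00⟩ + b|01⟩ + c|10⟩ + d|11⟩, it is a product state iff ad − bc = 0.
Here (a, b, c, d) = (-0.4946, -0.4946i, 0.5053, 0.5053i): ad − bc = (-0.4946)(0.5053i) − (-0.4946i)(0.5053) = 0, so the state is separable.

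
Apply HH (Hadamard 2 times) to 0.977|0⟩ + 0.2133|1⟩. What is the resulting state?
0.977|0⟩ + 0.2133|1⟩

H² = I, so an even number of Hadamards cancels: H^2 = I and the state is unchanged.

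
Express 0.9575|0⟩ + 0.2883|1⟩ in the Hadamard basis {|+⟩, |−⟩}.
0.8809|+⟩ + 0.4732|−⟩

With |ψ⟩ = α|0⟩ + β|1⟩, the Hadamard-basis coefficients are ⟨+|ψ⟩ = (α + β)/√2 and ⟨−|ψ⟩ = (α − β)/√2.
Here α = 0.9575, β = 0.2883: (α + β)/√2 = 0.8809, (α − β)/√2 = 0.4732.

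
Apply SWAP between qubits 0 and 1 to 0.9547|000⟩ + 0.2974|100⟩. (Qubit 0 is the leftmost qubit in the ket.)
0.9547|000⟩ + 0.2974|010⟩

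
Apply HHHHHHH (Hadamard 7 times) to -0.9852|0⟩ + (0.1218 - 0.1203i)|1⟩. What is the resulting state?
(-0.6105 - 0.08506i)|0⟩ + (-0.7828 + 0.08506i)|1⟩

H² = I, so H^7 = H: a single Hadamard. With (a, b) = (-0.9852, (0.1218 - 0.1203i)), H gives ((a + b)/√2, (a − b)/√2) = ((-0.6105 - 0.08506i), (-0.7828 + 0.08506i)).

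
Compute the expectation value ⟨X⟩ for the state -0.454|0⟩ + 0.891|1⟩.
-0.809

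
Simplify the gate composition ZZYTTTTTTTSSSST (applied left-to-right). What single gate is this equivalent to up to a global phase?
Y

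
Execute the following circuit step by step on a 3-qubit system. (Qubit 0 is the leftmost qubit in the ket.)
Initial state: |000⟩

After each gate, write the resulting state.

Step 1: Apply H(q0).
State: 1/√2|000⟩ + 1/√2|100⟩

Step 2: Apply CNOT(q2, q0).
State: 1/√2|000⟩ + 1/√2|100⟩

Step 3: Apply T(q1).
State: 1/√2|000⟩ + 1/√2|100⟩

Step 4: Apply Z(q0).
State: 1/√2|000⟩ - 1/√2|100⟩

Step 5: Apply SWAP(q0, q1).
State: 1/√2|000⟩ - 1/√2|010⟩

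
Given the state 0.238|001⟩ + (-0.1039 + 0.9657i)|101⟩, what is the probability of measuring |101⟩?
0.9434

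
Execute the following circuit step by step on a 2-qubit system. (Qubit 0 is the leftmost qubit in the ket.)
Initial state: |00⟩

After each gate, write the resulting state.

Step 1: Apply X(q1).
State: |01⟩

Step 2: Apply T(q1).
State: (1/√2 + (1/√2)i)|01⟩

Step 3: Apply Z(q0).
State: (1/√2 + (1/√2)i)|01⟩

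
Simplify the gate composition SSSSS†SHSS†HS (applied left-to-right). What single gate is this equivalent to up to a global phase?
S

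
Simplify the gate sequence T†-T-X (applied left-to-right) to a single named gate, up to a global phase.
X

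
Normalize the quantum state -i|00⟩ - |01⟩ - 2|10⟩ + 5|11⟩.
-0.1796i|00⟩ - 0.1796|01⟩ - 0.3592|10⟩ + 0.898|11⟩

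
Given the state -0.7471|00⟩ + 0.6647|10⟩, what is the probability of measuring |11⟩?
0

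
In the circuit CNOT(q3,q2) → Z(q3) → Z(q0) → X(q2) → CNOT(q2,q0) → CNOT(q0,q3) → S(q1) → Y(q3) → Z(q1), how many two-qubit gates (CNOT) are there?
3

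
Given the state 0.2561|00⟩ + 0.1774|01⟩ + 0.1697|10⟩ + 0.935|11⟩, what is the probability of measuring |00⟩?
0.06559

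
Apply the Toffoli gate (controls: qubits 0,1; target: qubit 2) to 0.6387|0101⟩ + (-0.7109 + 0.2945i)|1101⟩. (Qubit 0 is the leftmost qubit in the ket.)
0.6387|0101⟩ + (-0.7109 + 0.2945i)|1111⟩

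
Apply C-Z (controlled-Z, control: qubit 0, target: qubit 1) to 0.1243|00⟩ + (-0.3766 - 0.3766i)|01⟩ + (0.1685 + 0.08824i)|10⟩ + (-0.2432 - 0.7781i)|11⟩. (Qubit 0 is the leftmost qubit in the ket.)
0.1243|00⟩ + (-0.3766 - 0.3766i)|01⟩ + (0.1685 + 0.08824i)|10⟩ + (0.2432 + 0.7781i)|11⟩

C-Z leaves the control-|0⟩ kets |00⟩, |01⟩ unchanged and applies Z to qubit 1 on the control-|1⟩ pair (|10⟩, |11⟩).
Z = [[1, 0], [0, -1]].
With a = amp(|10⟩) = (0.1685 + 0.08824i) and b = amp(|11⟩) = (-0.2432 - 0.7781i):
new amp(|10⟩) = (1)·a = (0.1685 + 0.08824i)
new amp(|11⟩) = (-1)·b = (0.2432 + 0.7781i)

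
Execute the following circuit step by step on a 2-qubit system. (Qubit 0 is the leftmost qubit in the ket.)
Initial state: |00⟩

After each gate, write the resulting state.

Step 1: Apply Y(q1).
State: i|01⟩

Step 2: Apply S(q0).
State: i|01⟩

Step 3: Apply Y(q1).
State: |00⟩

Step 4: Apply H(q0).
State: 1/√2|00⟩ + 1/√2|10⟩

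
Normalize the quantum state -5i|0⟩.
-i|0⟩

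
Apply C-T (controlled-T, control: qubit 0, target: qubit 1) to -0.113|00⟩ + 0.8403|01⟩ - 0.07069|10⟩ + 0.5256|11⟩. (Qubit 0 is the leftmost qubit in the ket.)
-0.113|00⟩ + 0.8403|01⟩ - 0.07069|10⟩ + (0.3717 + 0.3717i)|11⟩

C-T leaves the control-|0⟩ kets |00⟩, |01⟩ unchanged and applies T to qubit 1 on the control-|1⟩ pair (|10⟩, |11⟩).
T = [[1, 0], [0, (1/√2 + (1/√2)i)]].
With a = amp(|10⟩) = -0.07069 and b = amp(|11⟩) = 0.5256:
new amp(|10⟩) = (1)·a = -0.07069
new amp(|11⟩) = (1/√2 + (1/√2)i)·b = (0.3717 + 0.3717i)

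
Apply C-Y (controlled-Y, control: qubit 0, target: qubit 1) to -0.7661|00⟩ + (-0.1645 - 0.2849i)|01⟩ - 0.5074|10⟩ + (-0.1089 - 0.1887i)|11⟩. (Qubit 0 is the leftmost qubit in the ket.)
-0.7661|00⟩ + (-0.1645 - 0.2849i)|01⟩ + (-0.1887 + 0.1089i)|10⟩ - 0.5074i|11⟩

C-Y leaves the control-|0⟩ kets |00⟩, |01⟩ unchanged and applies Y to qubit 1 on the control-|1⟩ pair (|10⟩, |11⟩).
Y = [[0, -i], [i, 0]].
With a = amp(|10⟩) = -0.5074 and b = amp(|11⟩) = (-0.1089 - 0.1887i):
new amp(|10⟩) = (-i)·b = (-0.1887 + 0.1089i)
new amp(|11⟩) = (i)·a = -0.5074i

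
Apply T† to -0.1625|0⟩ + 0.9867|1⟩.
-0.1625|0⟩ + (0.6977 - 0.6977i)|1⟩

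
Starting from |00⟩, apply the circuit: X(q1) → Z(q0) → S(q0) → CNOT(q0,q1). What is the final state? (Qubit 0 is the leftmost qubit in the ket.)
|01⟩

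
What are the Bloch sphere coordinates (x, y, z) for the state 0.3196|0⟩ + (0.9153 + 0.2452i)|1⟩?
(0.5851, 0.1567, -0.7958)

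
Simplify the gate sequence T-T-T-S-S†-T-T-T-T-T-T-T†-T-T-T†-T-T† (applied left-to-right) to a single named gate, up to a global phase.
T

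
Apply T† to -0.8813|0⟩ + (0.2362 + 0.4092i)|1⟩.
-0.8813|0⟩ + (0.4564 + 0.1223i)|1⟩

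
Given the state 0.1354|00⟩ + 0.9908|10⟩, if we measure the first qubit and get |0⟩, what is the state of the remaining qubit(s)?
|0⟩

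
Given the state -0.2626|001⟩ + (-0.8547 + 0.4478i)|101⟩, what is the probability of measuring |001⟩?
0.06896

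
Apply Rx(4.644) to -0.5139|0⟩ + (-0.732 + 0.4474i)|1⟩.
(0.6777 + 0.535i)|0⟩ + (0.4996 + 0.07023i)|1⟩

Rx(4.644) = [[cos(θ/2), −i·sin(θ/2)], [−i·sin(θ/2), cos(θ/2)]]; θ = 4.644, cos(θ/2) ≈ -0.682519, sin(θ/2) ≈ 0.730868.
With a = amp(|0⟩) = -0.5139 and b = amp(|1⟩) = (-0.732 + 0.4474i):
new amp(|0⟩) = (-0.682519)·a + (-0.730868i)·b = (0.6777 + 0.535i)
new amp(|1⟩) = (-0.730868i)·a + (-0.682519)·b = (0.4996 + 0.07023i)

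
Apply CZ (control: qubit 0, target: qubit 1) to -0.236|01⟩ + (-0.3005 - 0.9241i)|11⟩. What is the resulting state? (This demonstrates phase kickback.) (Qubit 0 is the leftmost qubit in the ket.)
-0.236|01⟩ + (0.3005 + 0.9241i)|11⟩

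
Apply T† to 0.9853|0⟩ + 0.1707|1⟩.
0.9853|0⟩ + (0.1207 - 0.1207i)|1⟩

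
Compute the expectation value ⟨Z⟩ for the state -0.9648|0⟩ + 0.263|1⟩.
0.8617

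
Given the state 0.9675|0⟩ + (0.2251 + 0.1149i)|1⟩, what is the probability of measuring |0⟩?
0.9361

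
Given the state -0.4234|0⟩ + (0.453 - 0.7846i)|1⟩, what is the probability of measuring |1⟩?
0.8208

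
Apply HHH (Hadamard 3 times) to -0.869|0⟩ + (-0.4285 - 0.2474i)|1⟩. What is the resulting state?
(-0.9175 - 0.1749i)|0⟩ + (-0.3115 + 0.1749i)|1⟩

H² = I, so H^3 = H: a single Hadamard. With (a, b) = (-0.869, (-0.4285 - 0.2474i)), H gives ((a + b)/√2, (a − b)/√2) = ((-0.9175 - 0.1749i), (-0.3115 + 0.1749i)).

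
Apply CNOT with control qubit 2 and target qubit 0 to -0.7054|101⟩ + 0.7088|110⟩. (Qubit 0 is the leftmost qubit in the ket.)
-0.7054|001⟩ + 0.7088|110⟩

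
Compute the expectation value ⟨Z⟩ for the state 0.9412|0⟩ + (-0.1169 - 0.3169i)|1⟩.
0.7718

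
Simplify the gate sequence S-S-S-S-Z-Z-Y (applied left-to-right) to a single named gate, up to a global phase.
Y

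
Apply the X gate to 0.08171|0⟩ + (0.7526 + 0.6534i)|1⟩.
(0.7526 + 0.6534i)|0⟩ + 0.08171|1⟩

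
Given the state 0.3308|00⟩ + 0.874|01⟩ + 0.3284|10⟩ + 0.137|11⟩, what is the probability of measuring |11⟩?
0.01877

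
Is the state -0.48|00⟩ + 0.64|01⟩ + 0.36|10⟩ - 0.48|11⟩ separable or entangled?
Separable

Writing the state as a|00⟩ + b|01⟩ + c|10⟩ + d|11⟩, it is a product state iff ad − bc = 0.
Here (a, b, c, d) = (-0.48, 0.64, 0.36, -0.48): ad − bc = (-0.48)(-0.48) − (0.64)(0.36) = 0, so the state is separable.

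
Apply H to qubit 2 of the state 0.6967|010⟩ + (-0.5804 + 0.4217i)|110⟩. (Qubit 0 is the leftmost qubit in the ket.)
0.4926|010⟩ + 0.4926|011⟩ + (-0.4104 + 0.2982i)|110⟩ + (-0.4104 + 0.2982i)|111⟩

H on qubit 2 mixes each pair of kets that differ only in qubit 2: amplitudes (a, b) of (|…0…⟩, |…1…⟩) become ((a + b)/√2, (a − b)/√2). Kets absent from the input have amplitude 0.
(|010⟩, |011⟩): (a, b) = (0.6967, 0) → (0.4926, 0.4926)
(|110⟩, |111⟩): (a, b) = ((-0.5804 + 0.4217i), 0) → ((-0.4104 + 0.2982i), (-0.4104 + 0.2982i))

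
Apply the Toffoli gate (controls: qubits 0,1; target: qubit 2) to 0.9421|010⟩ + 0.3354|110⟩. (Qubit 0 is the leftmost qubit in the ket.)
0.9421|010⟩ + 0.3354|111⟩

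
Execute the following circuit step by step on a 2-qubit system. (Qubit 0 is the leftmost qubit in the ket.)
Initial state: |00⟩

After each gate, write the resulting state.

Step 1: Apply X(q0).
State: |10⟩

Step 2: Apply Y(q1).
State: i|11⟩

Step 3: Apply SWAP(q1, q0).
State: i|11⟩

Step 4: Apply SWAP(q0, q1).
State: i|11⟩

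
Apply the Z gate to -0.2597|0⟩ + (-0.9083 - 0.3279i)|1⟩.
-0.2597|0⟩ + (0.9083 + 0.3279i)|1⟩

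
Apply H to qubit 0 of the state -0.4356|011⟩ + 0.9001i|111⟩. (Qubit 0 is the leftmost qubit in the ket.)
(-0.308 + 0.6365i)|011⟩ + (-0.308 - 0.6365i)|111⟩

H on qubit 0 mixes each pair of kets that differ only in qubit 0: amplitudes (a, b) of (|…0…⟩, |…1…⟩) become ((a + b)/√2, (a − b)/√2). Kets absent from the input have amplitude 0.
(|011⟩, |111⟩): (a, b) = (-0.4356, 0.9001i) → ((-0.308 + 0.6365i), (-0.308 - 0.6365i))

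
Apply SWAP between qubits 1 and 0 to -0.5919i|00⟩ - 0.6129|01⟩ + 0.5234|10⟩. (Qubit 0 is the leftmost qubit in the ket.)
-0.5919i|00⟩ + 0.5234|01⟩ - 0.6129|10⟩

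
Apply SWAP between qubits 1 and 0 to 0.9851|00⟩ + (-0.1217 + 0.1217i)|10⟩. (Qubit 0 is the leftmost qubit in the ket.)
0.9851|00⟩ + (-0.1217 + 0.1217i)|01⟩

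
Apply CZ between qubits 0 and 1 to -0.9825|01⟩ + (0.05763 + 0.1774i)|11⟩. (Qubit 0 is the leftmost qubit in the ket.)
-0.9825|01⟩ + (-0.05763 - 0.1774i)|11⟩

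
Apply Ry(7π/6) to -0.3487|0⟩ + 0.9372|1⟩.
-0.815|0⟩ - 0.5794|1⟩

Ry(7π/6) = [[cos(θ/2), −sin(θ/2)], [sin(θ/2), cos(θ/2)]]; θ = 7π/6, cos(θ/2) ≈ -0.258819, sin(θ/2) ≈ 0.965926.
With a = amp(|0⟩) = -0.3487 and b = amp(|1⟩) = 0.9372:
new amp(|0⟩) = (-0.258819)·a + (-0.965926)·b = -0.815
new amp(|1⟩) = (0.965926)·a + (-0.258819)·b = -0.5794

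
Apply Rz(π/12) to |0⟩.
(0.9914 - 0.1305i)|0⟩

Rz(π/12) = [[e^(−iθ/2), 0], [0, e^(iθ/2)]] with e^(±iθ/2) = cos(θ/2) ± i·sin(θ/2); θ = π/12, cos(θ/2) ≈ 0.991445, sin(θ/2) ≈ 0.130526.
With a = amp(|0⟩) = 1 and b = amp(|1⟩) = 0:
new amp(|0⟩) = (0.991445 - 0.130526i)·a = (0.9914 - 0.1305i)
new amp(|1⟩) = (0.991445 + 0.130526i)·b = 0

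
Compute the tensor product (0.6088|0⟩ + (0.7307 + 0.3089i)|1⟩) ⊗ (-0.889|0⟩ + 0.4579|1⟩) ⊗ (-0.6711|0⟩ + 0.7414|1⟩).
0.3632|000⟩ - 0.4013|001⟩ - 0.1871|010⟩ + 0.2067|011⟩ + (0.4359 + 0.1843i)|100⟩ + (-0.4816 - 0.2036i)|101⟩ + (-0.2245 - 0.09492i)|110⟩ + (0.2481 + 0.1049i)|111⟩

amp(|b₁b₂…⟩) = product of the factor amplitudes for bits b₁, b₂, …; only kets whose every factor amplitude is nonzero survive.
|000⟩: (0.6088)(-0.889)(-0.6711) = 0.3632
|001⟩: (0.6088)(-0.889)(0.7414) = -0.4013
|010⟩: (0.6088)(0.4579)(-0.6711) = -0.1871
|011⟩: (0.6088)(0.4579)(0.7414) = 0.2067
|100⟩: (0.7307 + 0.3089i)(-0.889)(-0.6711) = (0.4359 + 0.1843i)
|101⟩: (0.7307 + 0.3089i)(-0.889)(0.7414) = (-0.4816 - 0.2036i)
|110⟩: (0.7307 + 0.3089i)(0.4579)(-0.6711) = (-0.2245 - 0.09492i)
|111⟩: (0.7307 + 0.3089i)(0.4579)(0.7414) = (0.2481 + 0.1049i)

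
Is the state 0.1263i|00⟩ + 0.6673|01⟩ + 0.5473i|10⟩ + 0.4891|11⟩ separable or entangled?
Entangled

Writing the state as a|00⟩ + b|01⟩ + c|10⟩ + d|11⟩, it is a product state iff ad − bc = 0.
Here (a, b, c, d) = (0.1263i, 0.6673, 0.5473i, 0.4891): ad − bc = (0.1263i)(0.4891) − (0.6673)(0.5473i) = -0.3034i ≠ 0, so the state is entangled.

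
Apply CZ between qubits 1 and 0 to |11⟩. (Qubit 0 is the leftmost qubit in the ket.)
-|11⟩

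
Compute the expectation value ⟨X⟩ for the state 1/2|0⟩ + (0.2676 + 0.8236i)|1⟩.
0.2676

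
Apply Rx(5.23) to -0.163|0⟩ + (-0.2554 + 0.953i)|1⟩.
(0.6199 + 0.1284i)|0⟩ + (0.2208 - 0.742i)|1⟩

Rx(5.23) = [[cos(θ/2), −i·sin(θ/2)], [−i·sin(θ/2), cos(θ/2)]]; θ = 5.23, cos(θ/2) ≈ -0.864525, sin(θ/2) ≈ 0.502591.
With a = amp(|0⟩) = -0.163 and b = amp(|1⟩) = (-0.2554 + 0.953i):
new amp(|0⟩) = (-0.864525)·a + (-0.502591i)·b = (0.6199 + 0.1284i)
new amp(|1⟩) = (-0.502591i)·a + (-0.864525)·b = (0.2208 - 0.742i)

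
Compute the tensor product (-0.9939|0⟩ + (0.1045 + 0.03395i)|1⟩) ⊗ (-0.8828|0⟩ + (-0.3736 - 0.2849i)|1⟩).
0.8774|00⟩ + (0.3713 + 0.2832i)|01⟩ + (-0.09225 - 0.02997i)|10⟩ + (-0.02937 - 0.04246i)|11⟩

amp(|b₁b₂…⟩) = product of the factor amplitudes for bits b₁, b₂, …; only kets whose every factor amplitude is nonzero survive.
|00⟩: (-0.9939)(-0.8828) = 0.8774
|01⟩: (-0.9939)(-0.3736 - 0.2849i) = (0.3713 + 0.2832i)
|10⟩: (0.1045 + 0.03395i)(-0.8828) = (-0.09225 - 0.02997i)
|11⟩: (0.1045 + 0.03395i)(-0.3736 - 0.2849i) = (-0.02937 - 0.04246i)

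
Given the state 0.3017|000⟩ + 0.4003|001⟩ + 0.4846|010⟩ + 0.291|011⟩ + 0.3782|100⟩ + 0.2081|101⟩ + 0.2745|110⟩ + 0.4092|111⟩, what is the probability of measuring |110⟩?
0.07535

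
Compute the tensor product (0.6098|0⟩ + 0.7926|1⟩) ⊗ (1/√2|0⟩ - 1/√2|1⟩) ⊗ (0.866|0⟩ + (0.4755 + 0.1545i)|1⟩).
0.3734|000⟩ + (0.205 + 0.06662i)|001⟩ - 0.3734|010⟩ + (-0.205 - 0.06662i)|011⟩ + 0.4854|100⟩ + (0.2665 + 0.08659i)|101⟩ - 0.4854|110⟩ + (-0.2665 - 0.08659i)|111⟩

amp(|b₁b₂…⟩) = product of the factor amplitudes for bits b₁, b₂, …; only kets whose every factor amplitude is nonzero survive.
|000⟩: (0.6098)(1/√2)(0.866) = 0.3734
|001⟩: (0.6098)(1/√2)(0.4755 + 0.1545i) = (0.205 + 0.06662i)
|010⟩: (0.6098)(-1/√2)(0.866) = -0.3734
|011⟩: (0.6098)(-1/√2)(0.4755 + 0.1545i) = (-0.205 - 0.06662i)
|100⟩: (0.7926)(1/√2)(0.866) = 0.4854
|101⟩: (0.7926)(1/√2)(0.4755 + 0.1545i) = (0.2665 + 0.08659i)
|110⟩: (0.7926)(-1/√2)(0.866) = -0.4854
|111⟩: (0.7926)(-1/√2)(0.4755 + 0.1545i) = (-0.2665 - 0.08659i)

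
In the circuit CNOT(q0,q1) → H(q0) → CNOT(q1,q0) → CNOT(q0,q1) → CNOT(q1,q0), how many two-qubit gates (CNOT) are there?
4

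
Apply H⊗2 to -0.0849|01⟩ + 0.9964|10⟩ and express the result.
0.4558|00⟩ + 0.5407|01⟩ - 0.5407|10⟩ - 0.4558|11⟩

H⊗2 gives amp(|y⟩) = (1/2) Σ_x (−1)^(x·y) amp(|x⟩), where x·y is the number of positions in which both x and y have a 1.
|00⟩: (-0.0849 + 0.9964)/2 = 0.4558
|01⟩: (0.0849 + 0.9964)/2 = 0.5407
|10⟩: (-0.0849 - 0.9964)/2 = -0.5407
|11⟩: (0.0849 - 0.9964)/2 = -0.4558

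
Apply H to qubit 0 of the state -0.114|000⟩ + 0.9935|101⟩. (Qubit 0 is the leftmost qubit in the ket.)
-0.08061|000⟩ + 0.7025|001⟩ - 0.08061|100⟩ - 0.7025|101⟩

H on qubit 0 mixes each pair of kets that differ only in qubit 0: amplitudes (a, b) of (|…0…⟩, |…1…⟩) become ((a + b)/√2, (a − b)/√2). Kets absent from the input have amplitude 0.
(|000⟩, |100⟩): (a, b) = (-0.114, 0) → (-0.08061, -0.08061)
(|001⟩, |101⟩): (a, b) = (0, 0.9935) → (0.7025, -0.7025)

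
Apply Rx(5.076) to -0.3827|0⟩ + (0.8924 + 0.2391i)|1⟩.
(0.4508 - 0.5065i)|0⟩ + (-0.7347 + 0.02037i)|1⟩

Rx(5.076) = [[cos(θ/2), −i·sin(θ/2)], [−i·sin(θ/2), cos(θ/2)]]; θ = 5.076, cos(θ/2) ≈ -0.823302, sin(θ/2) ≈ 0.567604.
With a = amp(|0⟩) = -0.3827 and b = amp(|1⟩) = (0.8924 + 0.2391i):
new amp(|0⟩) = (-0.823302)·a + (-0.567604i)·b = (0.4508 - 0.5065i)
new amp(|1⟩) = (-0.567604i)·a + (-0.823302)·b = (-0.7347 + 0.02037i)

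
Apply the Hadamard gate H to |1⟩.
1/√2|0⟩ - 1/√2|1⟩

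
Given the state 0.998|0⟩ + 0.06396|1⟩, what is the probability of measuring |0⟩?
0.996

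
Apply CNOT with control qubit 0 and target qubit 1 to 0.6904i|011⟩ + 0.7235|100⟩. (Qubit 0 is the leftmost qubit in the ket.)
0.6904i|011⟩ + 0.7235|110⟩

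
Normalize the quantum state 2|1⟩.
|1⟩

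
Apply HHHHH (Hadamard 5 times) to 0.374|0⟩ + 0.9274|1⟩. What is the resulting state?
0.9202|0⟩ - 0.3913|1⟩

H² = I, so H^5 = H: a single Hadamard. With (a, b) = (0.374, 0.9274), H gives ((a + b)/√2, (a − b)/√2) = (0.9202, -0.3913).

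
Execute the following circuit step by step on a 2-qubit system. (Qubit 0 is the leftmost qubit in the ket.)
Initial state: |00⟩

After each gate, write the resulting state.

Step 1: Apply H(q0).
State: 1/√2|00⟩ + 1/√2|10⟩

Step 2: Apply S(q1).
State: 1/√2|00⟩ + 1/√2|10⟩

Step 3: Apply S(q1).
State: 1/√2|00⟩ + 1/√2|10⟩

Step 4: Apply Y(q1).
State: (1/√2)i|01⟩ + (1/√2)i|11⟩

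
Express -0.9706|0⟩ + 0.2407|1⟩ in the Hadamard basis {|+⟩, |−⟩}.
-0.5161|+⟩ - 0.8565|−⟩

With |ψ⟩ = α|0⟩ + β|1⟩, the Hadamard-basis coefficients are ⟨+|ψ⟩ = (α + β)/√2 and ⟨−|ψ⟩ = (α − β)/√2.
Here α = -0.9706, β = 0.2407: (α + β)/√2 = -0.5161, (α − β)/√2 = -0.8565.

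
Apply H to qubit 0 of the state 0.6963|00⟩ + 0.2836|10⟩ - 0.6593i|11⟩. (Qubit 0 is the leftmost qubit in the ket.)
0.6929|00⟩ - 0.4662i|01⟩ + 0.2918|10⟩ + 0.4662i|11⟩

H on qubit 0 mixes each pair of kets that differ only in qubit 0: amplitudes (a, b) of (|…0…⟩, |…1…⟩) become ((a + b)/√2, (a − b)/√2). Kets absent from the input have amplitude 0.
(|00⟩, |10⟩): (a, b) = (0.6963, 0.2836) → (0.6929, 0.2918)
(|01⟩, |11⟩): (a, b) = (0, -0.6593i) → (-0.4662i, 0.4662i)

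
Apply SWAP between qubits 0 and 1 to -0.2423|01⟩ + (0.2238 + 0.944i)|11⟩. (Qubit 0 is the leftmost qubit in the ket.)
-0.2423|10⟩ + (0.2238 + 0.944i)|11⟩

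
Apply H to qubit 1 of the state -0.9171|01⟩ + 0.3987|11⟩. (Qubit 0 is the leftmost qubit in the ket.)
-0.6485|00⟩ + 0.6485|01⟩ + 0.2819|10⟩ - 0.2819|11⟩

H on qubit 1 mixes each pair of kets that differ only in qubit 1: amplitudes (a, b) of (|…0…⟩, |…1…⟩) become ((a + b)/√2, (a − b)/√2). Kets absent from the input have amplitude 0.
(|00⟩, |01⟩): (a, b) = (0, -0.9171) → (-0.6485, 0.6485)
(|10⟩, |11⟩): (a, b) = (0, 0.3987) → (0.2819, -0.2819)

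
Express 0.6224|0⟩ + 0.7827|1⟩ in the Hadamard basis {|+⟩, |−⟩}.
0.9936|+⟩ - 0.1133|−⟩

With |ψ⟩ = α|0⟩ + β|1⟩, the Hadamard-basis coefficients are ⟨+|ψ⟩ = (α + β)/√2 and ⟨−|ψ⟩ = (α − β)/√2.
Here α = 0.6224, β = 0.7827: (α + β)/√2 = 0.9936, (α − β)/√2 = -0.1133.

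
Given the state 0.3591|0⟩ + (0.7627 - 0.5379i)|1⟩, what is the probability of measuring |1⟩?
0.871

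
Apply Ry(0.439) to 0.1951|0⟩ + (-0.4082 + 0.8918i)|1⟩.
(0.2793 - 0.1942i)|0⟩ + (-0.3559 + 0.8704i)|1⟩

Ry(0.439) = [[cos(θ/2), −sin(θ/2)], [sin(θ/2), cos(θ/2)]]; θ = 0.439, cos(θ/2) ≈ 0.976006, sin(θ/2) ≈ 0.217742.
With a = amp(|0⟩) = 0.1951 and b = amp(|1⟩) = (-0.4082 + 0.8918i):
new amp(|0⟩) = (0.976006)·a + (-0.217742)·b = (0.2793 - 0.1942i)
new amp(|1⟩) = (0.217742)·a + (0.976006)·b = (-0.3559 + 0.8704i)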